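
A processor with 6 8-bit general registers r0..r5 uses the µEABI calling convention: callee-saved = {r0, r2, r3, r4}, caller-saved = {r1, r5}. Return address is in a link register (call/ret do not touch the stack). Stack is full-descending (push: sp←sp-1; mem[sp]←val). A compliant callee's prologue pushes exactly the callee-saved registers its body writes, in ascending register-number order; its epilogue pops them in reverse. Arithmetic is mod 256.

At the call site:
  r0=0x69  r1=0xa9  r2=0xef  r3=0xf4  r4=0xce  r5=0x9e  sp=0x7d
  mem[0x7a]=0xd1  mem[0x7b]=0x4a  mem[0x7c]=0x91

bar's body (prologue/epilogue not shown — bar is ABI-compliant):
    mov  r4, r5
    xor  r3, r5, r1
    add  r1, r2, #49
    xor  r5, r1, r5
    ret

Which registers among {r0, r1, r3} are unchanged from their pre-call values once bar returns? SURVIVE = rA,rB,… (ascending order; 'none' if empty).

prologue: push r3 -> mem[0x7c]=0xf4, sp=0x7c
prologue: push r4 -> mem[0x7b]=0xce, sp=0x7b
body[0] mov  r4, r5 -> r4=0x9e
body[1] xor  r3, r5, r1 -> r3=0x37
body[2] add  r1, r2, #49 -> r1=0x20
body[3] xor  r5, r1, r5 -> r5=0xbe
epilogue: pop r4=0xce, sp=0x7c
epilogue: pop r3=0xf4, sp=0x7d
r0: callee-saved, written=False
r1: caller-saved, written=True
r3: callee-saved, written=True

SURVIVE = r0,r3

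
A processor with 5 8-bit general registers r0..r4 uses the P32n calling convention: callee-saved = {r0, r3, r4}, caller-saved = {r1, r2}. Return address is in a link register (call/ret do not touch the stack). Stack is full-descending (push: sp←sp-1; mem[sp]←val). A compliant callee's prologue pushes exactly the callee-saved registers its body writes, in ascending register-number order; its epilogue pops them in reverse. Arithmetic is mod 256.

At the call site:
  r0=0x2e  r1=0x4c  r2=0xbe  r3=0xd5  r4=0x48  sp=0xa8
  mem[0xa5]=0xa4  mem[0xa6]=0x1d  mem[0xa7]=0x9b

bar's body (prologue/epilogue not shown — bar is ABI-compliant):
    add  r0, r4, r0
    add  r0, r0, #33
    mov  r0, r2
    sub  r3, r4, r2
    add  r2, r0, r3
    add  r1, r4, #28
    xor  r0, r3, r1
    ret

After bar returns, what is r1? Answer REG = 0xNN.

REG = 0x64

prologue: push r0 -> mem[0xa7]=0x2e, sp=0xa7
prologue: push r3 -> mem[0xa6]=0xd5, sp=0xa6
body[0] add  r0, r4, r0 -> r0=0x76
body[1] add  r0, r0, #33 -> r0=0x97
body[2] mov  r0, r2 -> r0=0xbe
body[3] sub  r3, r4, r2 -> r3=0x8a
body[4] add  r2, r0, r3 -> r2=0x48
body[5] add  r1, r4, #28 -> r1=0x64
body[6] xor  r0, r3, r1 -> r0=0xee
epilogue: pop r3=0xd5, sp=0xa7
epilogue: pop r0=0x2e, sp=0xa8
r1 is caller-saved -> body value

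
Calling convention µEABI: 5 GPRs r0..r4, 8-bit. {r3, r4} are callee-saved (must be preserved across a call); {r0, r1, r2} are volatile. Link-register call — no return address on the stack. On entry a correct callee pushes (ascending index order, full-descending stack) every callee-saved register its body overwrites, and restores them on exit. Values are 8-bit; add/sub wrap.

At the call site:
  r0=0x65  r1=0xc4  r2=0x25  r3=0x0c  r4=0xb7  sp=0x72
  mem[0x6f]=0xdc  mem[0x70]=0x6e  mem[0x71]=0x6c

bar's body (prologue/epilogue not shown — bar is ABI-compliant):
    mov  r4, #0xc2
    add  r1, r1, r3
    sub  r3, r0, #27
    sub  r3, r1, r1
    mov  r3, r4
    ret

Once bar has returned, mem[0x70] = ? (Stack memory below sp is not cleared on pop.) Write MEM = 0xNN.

prologue: push r3 → mem[0x71]=0x0c, sp=0x71
prologue: push r4 → mem[0x70]=0xb7, sp=0x70
body[0] mov  r4, #0xc2 → r4=0xc2
body[1] add  r1, r1, r3 → r1=0xd0
body[2] sub  r3, r0, #27 → r3=0x4a
body[3] sub  r3, r1, r1 → r3=0x00
body[4] mov  r3, r4 → r3=0xc2
epilogue: pop r4=0xb7, sp=0x71
epilogue: pop r3=0x0c, sp=0x72
prologue pushed ['r3', 'r4'] at ['0x71', '0x70']

MEM = 0xb7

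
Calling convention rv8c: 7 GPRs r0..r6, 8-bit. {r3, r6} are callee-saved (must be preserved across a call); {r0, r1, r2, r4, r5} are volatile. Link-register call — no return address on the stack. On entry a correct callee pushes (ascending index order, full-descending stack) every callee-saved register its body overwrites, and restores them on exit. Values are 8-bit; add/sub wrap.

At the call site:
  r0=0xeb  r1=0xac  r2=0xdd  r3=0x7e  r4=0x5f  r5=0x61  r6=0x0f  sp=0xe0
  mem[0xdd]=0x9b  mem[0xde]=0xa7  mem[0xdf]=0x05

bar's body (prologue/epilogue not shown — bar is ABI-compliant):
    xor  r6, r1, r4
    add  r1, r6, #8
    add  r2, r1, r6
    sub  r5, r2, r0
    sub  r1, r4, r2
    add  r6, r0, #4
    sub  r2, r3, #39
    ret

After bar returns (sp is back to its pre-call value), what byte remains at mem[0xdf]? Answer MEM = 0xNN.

MEM = 0x0f

prologue: push r6 -> mem[0xdf]=0x0f, sp=0xdf
body[0] xor  r6, r1, r4 -> r6=0xf3
body[1] add  r1, r6, #8 -> r1=0xfb
body[2] add  r2, r1, r6 -> r2=0xee
body[3] sub  r5, r2, r0 -> r5=0x03
body[4] sub  r1, r4, r2 -> r1=0x71
body[5] add  r6, r0, #4 -> r6=0xef
body[6] sub  r2, r3, #39 -> r2=0x57
epilogue: pop r6=0x0f, sp=0xe0
prologue pushed ['r6'] at ['0xdf']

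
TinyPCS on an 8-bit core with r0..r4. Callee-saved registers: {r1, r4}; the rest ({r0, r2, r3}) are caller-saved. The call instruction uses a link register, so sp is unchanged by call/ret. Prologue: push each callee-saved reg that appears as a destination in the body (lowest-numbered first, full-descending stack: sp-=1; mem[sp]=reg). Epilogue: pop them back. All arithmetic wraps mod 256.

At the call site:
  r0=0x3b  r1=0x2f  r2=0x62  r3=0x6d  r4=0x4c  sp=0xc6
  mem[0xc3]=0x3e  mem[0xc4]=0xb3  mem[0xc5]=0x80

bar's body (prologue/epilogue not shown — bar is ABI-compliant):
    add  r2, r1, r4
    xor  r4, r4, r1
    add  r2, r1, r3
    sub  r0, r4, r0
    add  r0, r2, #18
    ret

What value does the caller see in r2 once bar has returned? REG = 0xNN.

REG = 0x9c

prologue: push r4 -> mem[0xc5]=0x4c, sp=0xc5
body[0] add  r2, r1, r4 -> r2=0x7b
body[1] xor  r4, r4, r1 -> r4=0x63
body[2] add  r2, r1, r3 -> r2=0x9c
body[3] sub  r0, r4, r0 -> r0=0x28
body[4] add  r0, r2, #18 -> r0=0xae
epilogue: pop r4=0x4c, sp=0xc6
r2 is caller-saved -> body value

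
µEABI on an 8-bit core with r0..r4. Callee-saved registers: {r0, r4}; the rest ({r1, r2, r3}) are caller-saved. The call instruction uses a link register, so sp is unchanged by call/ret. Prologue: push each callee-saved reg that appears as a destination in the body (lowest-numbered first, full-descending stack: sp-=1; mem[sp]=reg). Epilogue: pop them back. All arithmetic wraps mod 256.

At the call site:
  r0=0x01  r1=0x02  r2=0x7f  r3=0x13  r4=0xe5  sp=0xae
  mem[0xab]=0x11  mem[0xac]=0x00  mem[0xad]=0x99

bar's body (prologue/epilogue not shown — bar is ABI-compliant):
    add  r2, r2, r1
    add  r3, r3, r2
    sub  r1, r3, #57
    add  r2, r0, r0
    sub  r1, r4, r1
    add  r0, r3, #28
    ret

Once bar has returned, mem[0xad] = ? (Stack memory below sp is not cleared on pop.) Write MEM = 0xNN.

MEM = 0x01

prologue: push r0 -> mem[0xad]=0x01, sp=0xad
body[0] add  r2, r2, r1 -> r2=0x81
body[1] add  r3, r3, r2 -> r3=0x94
body[2] sub  r1, r3, #57 -> r1=0x5b
body[3] add  r2, r0, r0 -> r2=0x02
body[4] sub  r1, r4, r1 -> r1=0x8a
body[5] add  r0, r3, #28 -> r0=0xb0
epilogue: pop r0=0x01, sp=0xae
prologue pushed ['r0'] at ['0xad']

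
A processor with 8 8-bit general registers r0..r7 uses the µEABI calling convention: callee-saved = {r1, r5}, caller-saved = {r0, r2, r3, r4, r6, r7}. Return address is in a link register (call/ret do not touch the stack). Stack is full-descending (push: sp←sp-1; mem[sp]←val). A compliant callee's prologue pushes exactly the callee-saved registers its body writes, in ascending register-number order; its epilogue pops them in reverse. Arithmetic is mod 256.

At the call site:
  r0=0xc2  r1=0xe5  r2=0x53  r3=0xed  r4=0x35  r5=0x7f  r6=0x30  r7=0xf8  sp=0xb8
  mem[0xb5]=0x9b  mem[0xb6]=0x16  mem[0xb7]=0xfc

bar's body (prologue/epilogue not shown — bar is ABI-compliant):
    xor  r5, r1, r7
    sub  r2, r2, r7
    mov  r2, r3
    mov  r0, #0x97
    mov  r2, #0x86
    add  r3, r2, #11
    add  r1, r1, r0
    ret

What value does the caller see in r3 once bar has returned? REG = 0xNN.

prologue: push r1 → mem[0xb7]=0xe5, sp=0xb7
prologue: push r5 → mem[0xb6]=0x7f, sp=0xb6
body[0] xor  r5, r1, r7 → r5=0x1d
body[1] sub  r2, r2, r7 → r2=0x5b
body[2] mov  r2, r3 → r2=0xed
body[3] mov  r0, #0x97 → r0=0x97
body[4] mov  r2, #0x86 → r2=0x86
body[5] add  r3, r2, #11 → r3=0x91
body[6] add  r1, r1, r0 → r1=0x7c
epilogue: pop r5=0x7f, sp=0xb7
epilogue: pop r1=0xe5, sp=0xb8
r3 is caller-saved → body value

REG = 0x91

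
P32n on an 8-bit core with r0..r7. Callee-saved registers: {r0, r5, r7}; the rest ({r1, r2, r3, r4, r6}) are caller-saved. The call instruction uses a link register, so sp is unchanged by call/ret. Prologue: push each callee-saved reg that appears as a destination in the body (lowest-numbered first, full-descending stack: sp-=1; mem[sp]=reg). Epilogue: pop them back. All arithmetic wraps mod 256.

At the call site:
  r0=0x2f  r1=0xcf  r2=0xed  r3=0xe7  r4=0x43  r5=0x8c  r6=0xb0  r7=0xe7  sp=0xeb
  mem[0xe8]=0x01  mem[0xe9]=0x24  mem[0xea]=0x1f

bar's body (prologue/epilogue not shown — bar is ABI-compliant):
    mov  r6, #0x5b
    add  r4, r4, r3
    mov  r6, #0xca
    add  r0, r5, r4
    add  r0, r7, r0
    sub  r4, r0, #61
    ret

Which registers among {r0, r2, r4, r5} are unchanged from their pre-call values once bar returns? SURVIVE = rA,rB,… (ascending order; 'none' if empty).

SURVIVE = r0,r2,r5

prologue: push r0 -> mem[0xea]=0x2f, sp=0xea
body[0] mov  r6, #0x5b -> r6=0x5b
body[1] add  r4, r4, r3 -> r4=0x2a
body[2] mov  r6, #0xca -> r6=0xca
body[3] add  r0, r5, r4 -> r0=0xb6
body[4] add  r0, r7, r0 -> r0=0x9d
body[5] sub  r4, r0, #61 -> r4=0x60
epilogue: pop r0=0x2f, sp=0xeb
r0: callee-saved, written=True
r2: caller-saved, written=False
r4: caller-saved, written=True
r5: callee-saved, written=False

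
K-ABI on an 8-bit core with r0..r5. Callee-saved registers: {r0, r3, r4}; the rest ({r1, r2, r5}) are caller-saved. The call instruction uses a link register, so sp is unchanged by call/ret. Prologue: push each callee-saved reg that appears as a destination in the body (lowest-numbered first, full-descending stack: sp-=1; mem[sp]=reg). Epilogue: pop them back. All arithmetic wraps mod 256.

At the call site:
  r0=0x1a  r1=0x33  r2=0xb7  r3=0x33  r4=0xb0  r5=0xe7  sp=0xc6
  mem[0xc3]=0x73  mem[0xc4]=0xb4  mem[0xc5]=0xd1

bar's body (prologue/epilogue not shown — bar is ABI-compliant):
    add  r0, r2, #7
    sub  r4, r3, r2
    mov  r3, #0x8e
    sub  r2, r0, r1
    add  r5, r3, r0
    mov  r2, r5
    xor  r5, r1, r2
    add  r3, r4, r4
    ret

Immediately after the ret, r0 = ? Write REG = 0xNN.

REG = 0x1a

prologue: push r0 → mem[0xc5]=0x1a, sp=0xc5
prologue: push r3 → mem[0xc4]=0x33, sp=0xc4
prologue: push r4 → mem[0xc3]=0xb0, sp=0xc3
body[0] add  r0, r2, #7 → r0=0xbe
body[1] sub  r4, r3, r2 → r4=0x7c
body[2] mov  r3, #0x8e → r3=0x8e
body[3] sub  r2, r0, r1 → r2=0x8b
body[4] add  r5, r3, r0 → r5=0x4c
body[5] mov  r2, r5 → r2=0x4c
body[6] xor  r5, r1, r2 → r5=0x7f
body[7] add  r3, r4, r4 → r3=0xf8
epilogue: pop r4=0xb0, sp=0xc4
epilogue: pop r3=0x33, sp=0xc5
epilogue: pop r0=0x1a, sp=0xc6
r0 is callee-saved → restored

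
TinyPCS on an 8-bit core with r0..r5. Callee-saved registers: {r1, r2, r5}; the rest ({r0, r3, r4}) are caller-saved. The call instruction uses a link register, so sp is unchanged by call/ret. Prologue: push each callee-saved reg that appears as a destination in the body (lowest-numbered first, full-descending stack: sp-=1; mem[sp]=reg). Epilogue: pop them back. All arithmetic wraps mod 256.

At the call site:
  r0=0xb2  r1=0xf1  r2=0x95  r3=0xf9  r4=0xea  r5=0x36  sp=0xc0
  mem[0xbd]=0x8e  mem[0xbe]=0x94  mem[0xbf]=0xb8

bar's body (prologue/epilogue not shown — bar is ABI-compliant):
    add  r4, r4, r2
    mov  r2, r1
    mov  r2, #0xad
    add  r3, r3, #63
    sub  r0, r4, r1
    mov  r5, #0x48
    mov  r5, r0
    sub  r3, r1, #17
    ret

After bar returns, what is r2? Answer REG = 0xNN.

REG = 0x95

prologue: push r2 → mem[0xbf]=0x95, sp=0xbf
prologue: push r5 → mem[0xbe]=0x36, sp=0xbe
body[0] add  r4, r4, r2 → r4=0x7f
body[1] mov  r2, r1 → r2=0xf1
body[2] mov  r2, #0xad → r2=0xad
body[3] add  r3, r3, #63 → r3=0x38
body[4] sub  r0, r4, r1 → r0=0x8e
body[5] mov  r5, #0x48 → r5=0x48
body[6] mov  r5, r0 → r5=0x8e
body[7] sub  r3, r1, #17 → r3=0xe0
epilogue: pop r5=0x36, sp=0xbf
epilogue: pop r2=0x95, sp=0xc0
r2 is callee-saved → restored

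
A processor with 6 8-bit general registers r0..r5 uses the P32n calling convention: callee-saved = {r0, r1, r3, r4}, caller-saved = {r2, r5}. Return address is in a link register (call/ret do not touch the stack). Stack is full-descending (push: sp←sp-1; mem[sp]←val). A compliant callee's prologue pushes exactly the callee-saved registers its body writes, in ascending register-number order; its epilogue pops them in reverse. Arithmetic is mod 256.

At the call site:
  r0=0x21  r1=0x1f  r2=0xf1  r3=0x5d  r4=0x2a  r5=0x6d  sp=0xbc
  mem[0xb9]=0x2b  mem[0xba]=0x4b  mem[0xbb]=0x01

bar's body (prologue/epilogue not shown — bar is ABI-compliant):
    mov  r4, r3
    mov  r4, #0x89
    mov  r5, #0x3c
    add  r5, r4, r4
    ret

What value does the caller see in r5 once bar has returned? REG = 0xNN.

prologue: push r4 -> mem[0xbb]=0x2a, sp=0xbb
body[0] mov  r4, r3 -> r4=0x5d
body[1] mov  r4, #0x89 -> r4=0x89
body[2] mov  r5, #0x3c -> r5=0x3c
body[3] add  r5, r4, r4 -> r5=0x12
epilogue: pop r4=0x2a, sp=0xbc
r5 is caller-saved -> body value

REG = 0x12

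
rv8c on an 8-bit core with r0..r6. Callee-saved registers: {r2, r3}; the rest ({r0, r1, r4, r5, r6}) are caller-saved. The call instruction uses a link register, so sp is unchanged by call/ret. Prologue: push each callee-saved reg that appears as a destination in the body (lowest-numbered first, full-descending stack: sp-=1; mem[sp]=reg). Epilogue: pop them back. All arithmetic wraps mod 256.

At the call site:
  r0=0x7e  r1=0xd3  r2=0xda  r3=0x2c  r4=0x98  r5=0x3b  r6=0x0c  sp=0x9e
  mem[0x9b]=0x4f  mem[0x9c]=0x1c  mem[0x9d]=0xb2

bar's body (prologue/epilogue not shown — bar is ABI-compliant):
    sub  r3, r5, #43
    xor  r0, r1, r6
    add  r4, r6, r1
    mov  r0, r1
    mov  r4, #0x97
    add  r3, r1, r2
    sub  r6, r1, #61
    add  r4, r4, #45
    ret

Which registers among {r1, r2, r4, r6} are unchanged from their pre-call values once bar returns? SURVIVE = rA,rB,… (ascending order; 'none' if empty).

prologue: push r3 → mem[0x9d]=0x2c, sp=0x9d
body[0] sub  r3, r5, #43 → r3=0x10
body[1] xor  r0, r1, r6 → r0=0xdf
body[2] add  r4, r6, r1 → r4=0xdf
body[3] mov  r0, r1 → r0=0xd3
body[4] mov  r4, #0x97 → r4=0x97
body[5] add  r3, r1, r2 → r3=0xad
body[6] sub  r6, r1, #61 → r6=0x96
body[7] add  r4, r4, #45 → r4=0xc4
epilogue: pop r3=0x2c, sp=0x9e
r1: caller-saved, written=False
r2: callee-saved, written=False
r4: caller-saved, written=True
r6: caller-saved, written=True

SURVIVE = r1,r2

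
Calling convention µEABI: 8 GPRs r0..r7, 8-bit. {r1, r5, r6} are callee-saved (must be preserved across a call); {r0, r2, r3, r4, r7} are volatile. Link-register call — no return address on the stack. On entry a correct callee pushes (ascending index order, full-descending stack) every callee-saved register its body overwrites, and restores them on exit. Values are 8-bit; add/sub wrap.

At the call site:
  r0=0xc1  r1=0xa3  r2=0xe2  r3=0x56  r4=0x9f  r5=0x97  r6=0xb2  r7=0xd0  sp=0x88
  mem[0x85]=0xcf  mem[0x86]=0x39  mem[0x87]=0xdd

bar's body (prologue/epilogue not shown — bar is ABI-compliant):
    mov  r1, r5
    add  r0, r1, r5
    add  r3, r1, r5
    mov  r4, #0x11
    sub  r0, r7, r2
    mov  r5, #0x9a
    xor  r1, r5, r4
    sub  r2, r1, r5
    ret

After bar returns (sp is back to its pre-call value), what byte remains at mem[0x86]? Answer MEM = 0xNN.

prologue: push r1 → mem[0x87]=0xa3, sp=0x87
prologue: push r5 → mem[0x86]=0x97, sp=0x86
body[0] mov  r1, r5 → r1=0x97
body[1] add  r0, r1, r5 → r0=0x2e
body[2] add  r3, r1, r5 → r3=0x2e
body[3] mov  r4, #0x11 → r4=0x11
body[4] sub  r0, r7, r2 → r0=0xee
body[5] mov  r5, #0x9a → r5=0x9a
body[6] xor  r1, r5, r4 → r1=0x8b
body[7] sub  r2, r1, r5 → r2=0xf1
epilogue: pop r5=0x97, sp=0x87
epilogue: pop r1=0xa3, sp=0x88
prologue pushed ['r1', 'r5'] at ['0x87', '0x86']

MEM = 0x97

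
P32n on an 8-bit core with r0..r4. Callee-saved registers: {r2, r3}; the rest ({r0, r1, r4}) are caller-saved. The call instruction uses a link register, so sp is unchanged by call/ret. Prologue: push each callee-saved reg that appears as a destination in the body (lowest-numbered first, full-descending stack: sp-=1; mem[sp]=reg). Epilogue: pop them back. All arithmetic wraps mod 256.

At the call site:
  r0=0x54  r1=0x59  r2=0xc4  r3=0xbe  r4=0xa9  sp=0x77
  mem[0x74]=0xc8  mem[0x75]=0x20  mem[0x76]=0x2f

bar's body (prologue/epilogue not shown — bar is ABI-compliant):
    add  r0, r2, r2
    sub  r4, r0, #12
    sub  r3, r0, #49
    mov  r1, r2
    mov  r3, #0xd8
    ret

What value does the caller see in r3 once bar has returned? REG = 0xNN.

REG = 0xbe

prologue: push r3 -> mem[0x76]=0xbe, sp=0x76
body[0] add  r0, r2, r2 -> r0=0x88
body[1] sub  r4, r0, #12 -> r4=0x7c
body[2] sub  r3, r0, #49 -> r3=0x57
body[3] mov  r1, r2 -> r1=0xc4
body[4] mov  r3, #0xd8 -> r3=0xd8
epilogue: pop r3=0xbe, sp=0x77
r3 is callee-saved -> restored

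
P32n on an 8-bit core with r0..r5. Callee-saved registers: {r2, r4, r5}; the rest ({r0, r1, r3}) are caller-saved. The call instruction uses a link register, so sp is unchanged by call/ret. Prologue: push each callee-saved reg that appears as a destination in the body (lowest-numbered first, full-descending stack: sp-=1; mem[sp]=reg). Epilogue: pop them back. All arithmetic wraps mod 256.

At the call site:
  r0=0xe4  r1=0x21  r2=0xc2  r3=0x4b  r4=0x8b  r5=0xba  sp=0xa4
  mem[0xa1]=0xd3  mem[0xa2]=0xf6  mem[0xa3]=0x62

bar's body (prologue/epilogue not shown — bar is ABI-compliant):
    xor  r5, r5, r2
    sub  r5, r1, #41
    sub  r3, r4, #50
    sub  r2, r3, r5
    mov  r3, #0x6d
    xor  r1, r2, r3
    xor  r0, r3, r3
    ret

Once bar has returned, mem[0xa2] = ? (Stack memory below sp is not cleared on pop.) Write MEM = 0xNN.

prologue: push r2 -> mem[0xa3]=0xc2, sp=0xa3
prologue: push r5 -> mem[0xa2]=0xba, sp=0xa2
body[0] xor  r5, r5, r2 -> r5=0x78
body[1] sub  r5, r1, #41 -> r5=0xf8
body[2] sub  r3, r4, #50 -> r3=0x59
body[3] sub  r2, r3, r5 -> r2=0x61
body[4] mov  r3, #0x6d -> r3=0x6d
body[5] xor  r1, r2, r3 -> r1=0x0c
body[6] xor  r0, r3, r3 -> r0=0x00
epilogue: pop r5=0xba, sp=0xa3
epilogue: pop r2=0xc2, sp=0xa4
prologue pushed ['r2', 'r5'] at ['0xa3', '0xa2']

MEM = 0xba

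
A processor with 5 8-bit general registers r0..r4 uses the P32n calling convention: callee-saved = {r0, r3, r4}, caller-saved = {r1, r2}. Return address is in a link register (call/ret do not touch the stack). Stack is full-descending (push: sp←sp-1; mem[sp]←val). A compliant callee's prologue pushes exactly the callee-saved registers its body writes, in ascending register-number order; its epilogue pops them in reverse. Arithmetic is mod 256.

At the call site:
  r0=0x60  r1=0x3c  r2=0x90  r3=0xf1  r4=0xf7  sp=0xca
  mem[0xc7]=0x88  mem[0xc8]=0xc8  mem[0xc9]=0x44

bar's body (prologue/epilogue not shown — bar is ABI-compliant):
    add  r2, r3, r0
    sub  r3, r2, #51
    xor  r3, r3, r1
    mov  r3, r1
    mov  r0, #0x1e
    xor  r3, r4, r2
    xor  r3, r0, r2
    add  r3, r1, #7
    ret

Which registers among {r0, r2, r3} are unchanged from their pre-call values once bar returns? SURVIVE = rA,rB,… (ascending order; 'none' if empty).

SURVIVE = r0,r3

prologue: push r0 → mem[0xc9]=0x60, sp=0xc9
prologue: push r3 → mem[0xc8]=0xf1, sp=0xc8
body[0] add  r2, r3, r0 → r2=0x51
body[1] sub  r3, r2, #51 → r3=0x1e
body[2] xor  r3, r3, r1 → r3=0x22
body[3] mov  r3, r1 → r3=0x3c
body[4] mov  r0, #0x1e → r0=0x1e
body[5] xor  r3, r4, r2 → r3=0xa6
body[6] xor  r3, r0, r2 → r3=0x4f
body[7] add  r3, r1, #7 → r3=0x43
epilogue: pop r3=0xf1, sp=0xc9
epilogue: pop r0=0x60, sp=0xca
r0: callee-saved, written=True
r2: caller-saved, written=True
r3: callee-saved, written=True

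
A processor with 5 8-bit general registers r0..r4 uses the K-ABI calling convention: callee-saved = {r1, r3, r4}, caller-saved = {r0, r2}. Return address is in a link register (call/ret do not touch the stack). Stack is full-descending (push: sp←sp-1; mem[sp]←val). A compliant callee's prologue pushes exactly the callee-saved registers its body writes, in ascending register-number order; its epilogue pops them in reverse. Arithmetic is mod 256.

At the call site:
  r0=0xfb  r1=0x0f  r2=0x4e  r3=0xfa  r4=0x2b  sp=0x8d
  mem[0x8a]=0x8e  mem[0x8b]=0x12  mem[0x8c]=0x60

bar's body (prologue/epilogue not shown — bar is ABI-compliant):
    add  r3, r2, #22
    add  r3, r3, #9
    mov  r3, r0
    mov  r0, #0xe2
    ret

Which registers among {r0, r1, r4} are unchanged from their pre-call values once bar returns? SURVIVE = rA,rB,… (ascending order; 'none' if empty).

SURVIVE = r1,r4

prologue: push r3 -> mem[0x8c]=0xfa, sp=0x8c
body[0] add  r3, r2, #22 -> r3=0x64
body[1] add  r3, r3, #9 -> r3=0x6d
body[2] mov  r3, r0 -> r3=0xfb
body[3] mov  r0, #0xe2 -> r0=0xe2
epilogue: pop r3=0xfa, sp=0x8d
r0: caller-saved, written=True
r1: callee-saved, written=False
r4: callee-saved, written=False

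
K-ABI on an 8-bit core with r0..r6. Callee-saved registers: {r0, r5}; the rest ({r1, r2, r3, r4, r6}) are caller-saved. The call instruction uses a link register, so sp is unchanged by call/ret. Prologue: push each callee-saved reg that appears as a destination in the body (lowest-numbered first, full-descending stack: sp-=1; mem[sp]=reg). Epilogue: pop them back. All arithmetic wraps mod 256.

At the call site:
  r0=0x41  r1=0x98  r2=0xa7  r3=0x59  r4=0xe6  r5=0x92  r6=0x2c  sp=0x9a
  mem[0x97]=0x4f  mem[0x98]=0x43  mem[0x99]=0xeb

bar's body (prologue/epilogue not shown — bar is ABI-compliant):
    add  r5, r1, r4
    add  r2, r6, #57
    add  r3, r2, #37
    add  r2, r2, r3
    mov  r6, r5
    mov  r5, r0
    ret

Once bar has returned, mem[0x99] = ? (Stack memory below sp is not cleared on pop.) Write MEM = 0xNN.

MEM = 0x92

prologue: push r5 -> mem[0x99]=0x92, sp=0x99
body[0] add  r5, r1, r4 -> r5=0x7e
body[1] add  r2, r6, #57 -> r2=0x65
body[2] add  r3, r2, #37 -> r3=0x8a
body[3] add  r2, r2, r3 -> r2=0xef
body[4] mov  r6, r5 -> r6=0x7e
body[5] mov  r5, r0 -> r5=0x41
epilogue: pop r5=0x92, sp=0x9a
prologue pushed ['r5'] at ['0x99']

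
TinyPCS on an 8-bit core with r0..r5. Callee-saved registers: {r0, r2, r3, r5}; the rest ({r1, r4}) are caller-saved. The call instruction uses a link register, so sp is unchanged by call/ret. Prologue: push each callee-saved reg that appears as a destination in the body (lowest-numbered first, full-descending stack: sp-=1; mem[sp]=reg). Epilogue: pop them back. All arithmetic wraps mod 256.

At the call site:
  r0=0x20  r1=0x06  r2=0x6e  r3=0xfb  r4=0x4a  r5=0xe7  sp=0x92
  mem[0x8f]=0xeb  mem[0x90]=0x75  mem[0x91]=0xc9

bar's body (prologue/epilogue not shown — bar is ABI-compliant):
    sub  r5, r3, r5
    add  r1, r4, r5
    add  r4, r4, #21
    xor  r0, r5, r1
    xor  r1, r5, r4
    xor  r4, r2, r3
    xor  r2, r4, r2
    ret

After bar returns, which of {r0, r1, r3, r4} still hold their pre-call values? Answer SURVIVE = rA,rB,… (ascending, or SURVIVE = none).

prologue: push r0 -> mem[0x91]=0x20, sp=0x91
prologue: push r2 -> mem[0x90]=0x6e, sp=0x90
prologue: push r5 -> mem[0x8f]=0xe7, sp=0x8f
body[0] sub  r5, r3, r5 -> r5=0x14
body[1] add  r1, r4, r5 -> r1=0x5e
body[2] add  r4, r4, #21 -> r4=0x5f
body[3] xor  r0, r5, r1 -> r0=0x4a
body[4] xor  r1, r5, r4 -> r1=0x4b
body[5] xor  r4, r2, r3 -> r4=0x95
body[6] xor  r2, r4, r2 -> r2=0xfb
epilogue: pop r5=0xe7, sp=0x90
epilogue: pop r2=0x6e, sp=0x91
epilogue: pop r0=0x20, sp=0x92
r0: callee-saved, written=True
r1: caller-saved, written=True
r3: callee-saved, written=False
r4: caller-saved, written=True

SURVIVE = r0,r3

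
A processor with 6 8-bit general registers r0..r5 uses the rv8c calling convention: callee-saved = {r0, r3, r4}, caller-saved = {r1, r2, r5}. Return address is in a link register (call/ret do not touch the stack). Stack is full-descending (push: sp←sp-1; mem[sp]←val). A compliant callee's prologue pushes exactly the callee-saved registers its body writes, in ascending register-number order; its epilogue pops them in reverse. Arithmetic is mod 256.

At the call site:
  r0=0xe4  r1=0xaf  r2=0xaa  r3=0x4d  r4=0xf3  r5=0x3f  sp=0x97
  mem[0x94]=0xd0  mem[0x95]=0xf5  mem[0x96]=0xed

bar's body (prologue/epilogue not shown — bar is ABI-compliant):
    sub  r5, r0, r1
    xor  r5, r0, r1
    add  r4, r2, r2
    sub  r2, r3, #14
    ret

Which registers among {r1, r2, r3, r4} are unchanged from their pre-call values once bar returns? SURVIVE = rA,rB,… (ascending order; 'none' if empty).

SURVIVE = r1,r3,r4

prologue: push r4 → mem[0x96]=0xf3, sp=0x96
body[0] sub  r5, r0, r1 → r5=0x35
body[1] xor  r5, r0, r1 → r5=0x4b
body[2] add  r4, r2, r2 → r4=0x54
body[3] sub  r2, r3, #14 → r2=0x3f
epilogue: pop r4=0xf3, sp=0x97
r1: caller-saved, written=False
r2: caller-saved, written=True
r3: callee-saved, written=False
r4: callee-saved, written=True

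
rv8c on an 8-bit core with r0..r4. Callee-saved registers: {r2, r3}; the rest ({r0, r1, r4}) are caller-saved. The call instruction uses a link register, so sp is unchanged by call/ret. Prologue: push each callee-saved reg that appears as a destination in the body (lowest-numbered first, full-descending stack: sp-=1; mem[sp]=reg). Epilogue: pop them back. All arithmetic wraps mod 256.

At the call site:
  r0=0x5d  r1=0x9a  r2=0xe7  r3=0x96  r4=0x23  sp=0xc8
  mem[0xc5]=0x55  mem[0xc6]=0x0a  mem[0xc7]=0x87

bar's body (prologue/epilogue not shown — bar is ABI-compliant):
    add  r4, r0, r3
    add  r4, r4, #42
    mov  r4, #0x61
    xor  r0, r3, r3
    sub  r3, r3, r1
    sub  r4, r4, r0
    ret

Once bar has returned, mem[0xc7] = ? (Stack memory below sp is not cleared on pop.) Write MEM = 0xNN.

prologue: push r3 -> mem[0xc7]=0x96, sp=0xc7
body[0] add  r4, r0, r3 -> r4=0xf3
body[1] add  r4, r4, #42 -> r4=0x1d
body[2] mov  r4, #0x61 -> r4=0x61
body[3] xor  r0, r3, r3 -> r0=0x00
body[4] sub  r3, r3, r1 -> r3=0xfc
body[5] sub  r4, r4, r0 -> r4=0x61
epilogue: pop r3=0x96, sp=0xc8
prologue pushed ['r3'] at ['0xc7']

MEM = 0x96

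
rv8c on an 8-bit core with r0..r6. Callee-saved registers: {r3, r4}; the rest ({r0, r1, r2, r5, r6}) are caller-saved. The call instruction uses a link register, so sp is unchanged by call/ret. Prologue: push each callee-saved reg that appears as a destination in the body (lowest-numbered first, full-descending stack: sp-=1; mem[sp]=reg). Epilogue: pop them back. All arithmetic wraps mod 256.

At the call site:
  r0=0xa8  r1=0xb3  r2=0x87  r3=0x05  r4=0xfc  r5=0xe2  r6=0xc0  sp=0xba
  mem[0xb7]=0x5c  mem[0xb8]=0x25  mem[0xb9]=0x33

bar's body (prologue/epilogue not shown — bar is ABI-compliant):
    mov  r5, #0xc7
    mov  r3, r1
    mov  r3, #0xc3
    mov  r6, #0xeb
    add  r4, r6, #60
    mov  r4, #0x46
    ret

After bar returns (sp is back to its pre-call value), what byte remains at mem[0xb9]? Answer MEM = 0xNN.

prologue: push r3 → mem[0xb9]=0x05, sp=0xb9
prologue: push r4 → mem[0xb8]=0xfc, sp=0xb8
body[0] mov  r5, #0xc7 → r5=0xc7
body[1] mov  r3, r1 → r3=0xb3
body[2] mov  r3, #0xc3 → r3=0xc3
body[3] mov  r6, #0xeb → r6=0xeb
body[4] add  r4, r6, #60 → r4=0x27
body[5] mov  r4, #0x46 → r4=0x46
epilogue: pop r4=0xfc, sp=0xb9
epilogue: pop r3=0x05, sp=0xba
prologue pushed ['r3', 'r4'] at ['0xb9', '0xb8']

MEM = 0x05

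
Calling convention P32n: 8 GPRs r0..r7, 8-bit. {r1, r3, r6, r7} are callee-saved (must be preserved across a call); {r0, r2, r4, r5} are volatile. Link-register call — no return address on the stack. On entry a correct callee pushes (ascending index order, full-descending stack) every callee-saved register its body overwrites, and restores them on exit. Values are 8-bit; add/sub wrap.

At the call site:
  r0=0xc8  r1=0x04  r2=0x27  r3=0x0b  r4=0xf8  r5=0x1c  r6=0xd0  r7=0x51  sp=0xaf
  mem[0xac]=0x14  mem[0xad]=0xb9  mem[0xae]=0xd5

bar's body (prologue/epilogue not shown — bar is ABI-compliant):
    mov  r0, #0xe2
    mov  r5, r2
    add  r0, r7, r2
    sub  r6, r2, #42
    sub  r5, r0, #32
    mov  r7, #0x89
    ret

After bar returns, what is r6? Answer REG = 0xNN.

prologue: push r6 → mem[0xae]=0xd0, sp=0xae
prologue: push r7 → mem[0xad]=0x51, sp=0xad
body[0] mov  r0, #0xe2 → r0=0xe2
body[1] mov  r5, r2 → r5=0x27
body[2] add  r0, r7, r2 → r0=0x78
body[3] sub  r6, r2, #42 → r6=0xfd
body[4] sub  r5, r0, #32 → r5=0x58
body[5] mov  r7, #0x89 → r7=0x89
epilogue: pop r7=0x51, sp=0xae
epilogue: pop r6=0xd0, sp=0xaf
r6 is callee-saved → restored

REG = 0xd0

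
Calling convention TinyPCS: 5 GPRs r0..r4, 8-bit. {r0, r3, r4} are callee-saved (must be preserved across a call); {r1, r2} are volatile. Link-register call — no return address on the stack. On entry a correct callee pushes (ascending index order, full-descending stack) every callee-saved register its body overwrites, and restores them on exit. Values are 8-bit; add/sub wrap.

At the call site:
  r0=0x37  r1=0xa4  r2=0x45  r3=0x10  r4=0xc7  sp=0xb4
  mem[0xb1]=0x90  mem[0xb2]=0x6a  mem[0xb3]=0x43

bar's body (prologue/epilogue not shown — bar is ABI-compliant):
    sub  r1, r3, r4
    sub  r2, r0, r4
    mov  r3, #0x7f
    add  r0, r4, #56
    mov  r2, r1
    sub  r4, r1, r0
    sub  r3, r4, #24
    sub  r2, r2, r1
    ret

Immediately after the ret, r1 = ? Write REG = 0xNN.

prologue: push r0 → mem[0xb3]=0x37, sp=0xb3
prologue: push r3 → mem[0xb2]=0x10, sp=0xb2
prologue: push r4 → mem[0xb1]=0xc7, sp=0xb1
body[0] sub  r1, r3, r4 → r1=0x49
body[1] sub  r2, r0, r4 → r2=0x70
body[2] mov  r3, #0x7f → r3=0x7f
body[3] add  r0, r4, #56 → r0=0xff
body[4] mov  r2, r1 → r2=0x49
body[5] sub  r4, r1, r0 → r4=0x4a
body[6] sub  r3, r4, #24 → r3=0x32
body[7] sub  r2, r2, r1 → r2=0x00
epilogue: pop r4=0xc7, sp=0xb2
epilogue: pop r3=0x10, sp=0xb3
epilogue: pop r0=0x37, sp=0xb4
r1 is caller-saved → body value

REG = 0x49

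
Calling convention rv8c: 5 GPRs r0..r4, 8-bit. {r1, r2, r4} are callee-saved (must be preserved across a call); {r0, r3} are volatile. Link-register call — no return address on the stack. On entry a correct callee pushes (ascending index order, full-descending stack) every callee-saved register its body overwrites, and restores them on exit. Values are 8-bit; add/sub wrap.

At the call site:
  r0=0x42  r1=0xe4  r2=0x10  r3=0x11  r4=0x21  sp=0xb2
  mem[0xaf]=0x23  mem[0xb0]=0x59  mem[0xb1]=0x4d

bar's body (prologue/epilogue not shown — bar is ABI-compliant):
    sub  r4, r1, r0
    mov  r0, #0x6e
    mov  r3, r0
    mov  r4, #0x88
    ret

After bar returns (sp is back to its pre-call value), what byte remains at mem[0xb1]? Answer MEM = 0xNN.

MEM = 0x21

prologue: push r4 → mem[0xb1]=0x21, sp=0xb1
body[0] sub  r4, r1, r0 → r4=0xa2
body[1] mov  r0, #0x6e → r0=0x6e
body[2] mov  r3, r0 → r3=0x6e
body[3] mov  r4, #0x88 → r4=0x88
epilogue: pop r4=0x21, sp=0xb2
prologue pushed ['r4'] at ['0xb1']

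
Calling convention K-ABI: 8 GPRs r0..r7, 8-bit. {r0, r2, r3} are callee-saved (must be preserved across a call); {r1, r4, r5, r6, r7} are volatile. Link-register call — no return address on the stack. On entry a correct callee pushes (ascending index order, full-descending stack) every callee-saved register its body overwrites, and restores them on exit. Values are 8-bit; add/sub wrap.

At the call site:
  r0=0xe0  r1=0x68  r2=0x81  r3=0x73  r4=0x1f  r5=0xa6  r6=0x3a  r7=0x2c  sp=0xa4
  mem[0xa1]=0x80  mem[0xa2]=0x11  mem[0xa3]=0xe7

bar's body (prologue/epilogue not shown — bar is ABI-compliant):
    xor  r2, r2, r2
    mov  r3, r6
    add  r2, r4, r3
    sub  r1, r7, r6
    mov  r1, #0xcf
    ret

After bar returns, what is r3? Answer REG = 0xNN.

prologue: push r2 → mem[0xa3]=0x81, sp=0xa3
prologue: push r3 → mem[0xa2]=0x73, sp=0xa2
body[0] xor  r2, r2, r2 → r2=0x00
body[1] mov  r3, r6 → r3=0x3a
body[2] add  r2, r4, r3 → r2=0x59
body[3] sub  r1, r7, r6 → r1=0xf2
body[4] mov  r1, #0xcf → r1=0xcf
epilogue: pop r3=0x73, sp=0xa3
epilogue: pop r2=0x81, sp=0xa4
r3 is callee-saved → restored

REG = 0x73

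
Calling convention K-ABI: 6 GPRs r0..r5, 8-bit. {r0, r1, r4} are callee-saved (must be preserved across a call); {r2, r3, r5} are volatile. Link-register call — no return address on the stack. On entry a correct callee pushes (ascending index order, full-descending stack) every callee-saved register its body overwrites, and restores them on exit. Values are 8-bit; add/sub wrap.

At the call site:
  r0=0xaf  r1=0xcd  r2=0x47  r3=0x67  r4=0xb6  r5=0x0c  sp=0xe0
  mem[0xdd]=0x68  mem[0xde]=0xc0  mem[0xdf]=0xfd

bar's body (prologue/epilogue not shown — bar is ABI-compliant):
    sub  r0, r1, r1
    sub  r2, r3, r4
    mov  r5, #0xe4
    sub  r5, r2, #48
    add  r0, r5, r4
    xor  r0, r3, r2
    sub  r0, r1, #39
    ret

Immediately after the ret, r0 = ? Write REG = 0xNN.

REG = 0xaf

prologue: push r0 → mem[0xdf]=0xaf, sp=0xdf
body[0] sub  r0, r1, r1 → r0=0x00
body[1] sub  r2, r3, r4 → r2=0xb1
body[2] mov  r5, #0xe4 → r5=0xe4
body[3] sub  r5, r2, #48 → r5=0x81
body[4] add  r0, r5, r4 → r0=0x37
body[5] xor  r0, r3, r2 → r0=0xd6
body[6] sub  r0, r1, #39 → r0=0xa6
epilogue: pop r0=0xaf, sp=0xe0
r0 is callee-saved → restored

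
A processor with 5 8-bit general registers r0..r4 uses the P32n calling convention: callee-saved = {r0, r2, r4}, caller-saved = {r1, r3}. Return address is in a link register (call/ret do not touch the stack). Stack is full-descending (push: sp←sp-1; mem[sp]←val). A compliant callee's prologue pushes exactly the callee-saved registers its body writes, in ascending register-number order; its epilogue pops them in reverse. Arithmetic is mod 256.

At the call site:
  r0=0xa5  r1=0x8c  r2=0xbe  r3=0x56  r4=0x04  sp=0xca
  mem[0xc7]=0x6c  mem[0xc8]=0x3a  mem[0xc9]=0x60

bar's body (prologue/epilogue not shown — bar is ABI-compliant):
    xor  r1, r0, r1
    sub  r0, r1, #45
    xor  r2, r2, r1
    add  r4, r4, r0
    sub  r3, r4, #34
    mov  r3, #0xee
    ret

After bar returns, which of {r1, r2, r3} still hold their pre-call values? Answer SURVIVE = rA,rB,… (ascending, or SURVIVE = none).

prologue: push r0 → mem[0xc9]=0xa5, sp=0xc9
prologue: push r2 → mem[0xc8]=0xbe, sp=0xc8
prologue: push r4 → mem[0xc7]=0x04, sp=0xc7
body[0] xor  r1, r0, r1 → r1=0x29
body[1] sub  r0, r1, #45 → r0=0xfc
body[2] xor  r2, r2, r1 → r2=0x97
body[3] add  r4, r4, r0 → r4=0x00
body[4] sub  r3, r4, #34 → r3=0xde
body[5] mov  r3, #0xee → r3=0xee
epilogue: pop r4=0x04, sp=0xc8
epilogue: pop r2=0xbe, sp=0xc9
epilogue: pop r0=0xa5, sp=0xca
r1: caller-saved, written=True
r2: callee-saved, written=True
r3: caller-saved, written=True

SURVIVE = r2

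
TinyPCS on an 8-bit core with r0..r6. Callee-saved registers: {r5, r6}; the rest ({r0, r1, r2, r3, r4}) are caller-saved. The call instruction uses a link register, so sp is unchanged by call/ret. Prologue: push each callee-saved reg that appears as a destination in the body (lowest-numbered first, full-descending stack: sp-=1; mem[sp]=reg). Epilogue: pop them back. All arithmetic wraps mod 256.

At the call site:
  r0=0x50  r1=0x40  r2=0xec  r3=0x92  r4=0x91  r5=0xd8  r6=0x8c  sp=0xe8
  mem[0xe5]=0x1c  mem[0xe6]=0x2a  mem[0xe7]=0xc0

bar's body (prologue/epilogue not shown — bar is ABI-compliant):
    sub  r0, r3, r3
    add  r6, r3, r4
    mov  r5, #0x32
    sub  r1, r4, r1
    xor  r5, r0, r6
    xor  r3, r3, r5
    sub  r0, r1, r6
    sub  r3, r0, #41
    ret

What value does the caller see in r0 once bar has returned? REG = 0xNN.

REG = 0x2e

prologue: push r5 → mem[0xe7]=0xd8, sp=0xe7
prologue: push r6 → mem[0xe6]=0x8c, sp=0xe6
body[0] sub  r0, r3, r3 → r0=0x00
body[1] add  r6, r3, r4 → r6=0x23
body[2] mov  r5, #0x32 → r5=0x32
body[3] sub  r1, r4, r1 → r1=0x51
body[4] xor  r5, r0, r6 → r5=0x23
body[5] xor  r3, r3, r5 → r3=0xb1
body[6] sub  r0, r1, r6 → r0=0x2e
body[7] sub  r3, r0, #41 → r3=0x05
epilogue: pop r6=0x8c, sp=0xe7
epilogue: pop r5=0xd8, sp=0xe8
r0 is caller-saved → body value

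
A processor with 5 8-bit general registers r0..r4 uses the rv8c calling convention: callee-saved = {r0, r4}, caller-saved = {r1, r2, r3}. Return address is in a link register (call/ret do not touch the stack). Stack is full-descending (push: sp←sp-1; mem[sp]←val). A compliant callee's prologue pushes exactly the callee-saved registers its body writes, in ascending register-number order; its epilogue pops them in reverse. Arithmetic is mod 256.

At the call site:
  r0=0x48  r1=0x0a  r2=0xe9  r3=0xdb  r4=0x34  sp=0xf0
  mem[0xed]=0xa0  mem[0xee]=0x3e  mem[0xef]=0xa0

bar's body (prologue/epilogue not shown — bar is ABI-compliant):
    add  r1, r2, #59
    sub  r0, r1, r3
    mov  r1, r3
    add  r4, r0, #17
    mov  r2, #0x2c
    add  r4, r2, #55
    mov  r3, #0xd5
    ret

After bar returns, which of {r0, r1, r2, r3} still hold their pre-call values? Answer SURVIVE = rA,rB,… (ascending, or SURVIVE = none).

prologue: push r0 -> mem[0xef]=0x48, sp=0xef
prologue: push r4 -> mem[0xee]=0x34, sp=0xee
body[0] add  r1, r2, #59 -> r1=0x24
body[1] sub  r0, r1, r3 -> r0=0x49
body[2] mov  r1, r3 -> r1=0xdb
body[3] add  r4, r0, #17 -> r4=0x5a
body[4] mov  r2, #0x2c -> r2=0x2c
body[5] add  r4, r2, #55 -> r4=0x63
body[6] mov  r3, #0xd5 -> r3=0xd5
epilogue: pop r4=0x34, sp=0xef
epilogue: pop r0=0x48, sp=0xf0
r0: callee-saved, written=True
r1: caller-saved, written=True
r2: caller-saved, written=True
r3: caller-saved, written=True

SURVIVE = r0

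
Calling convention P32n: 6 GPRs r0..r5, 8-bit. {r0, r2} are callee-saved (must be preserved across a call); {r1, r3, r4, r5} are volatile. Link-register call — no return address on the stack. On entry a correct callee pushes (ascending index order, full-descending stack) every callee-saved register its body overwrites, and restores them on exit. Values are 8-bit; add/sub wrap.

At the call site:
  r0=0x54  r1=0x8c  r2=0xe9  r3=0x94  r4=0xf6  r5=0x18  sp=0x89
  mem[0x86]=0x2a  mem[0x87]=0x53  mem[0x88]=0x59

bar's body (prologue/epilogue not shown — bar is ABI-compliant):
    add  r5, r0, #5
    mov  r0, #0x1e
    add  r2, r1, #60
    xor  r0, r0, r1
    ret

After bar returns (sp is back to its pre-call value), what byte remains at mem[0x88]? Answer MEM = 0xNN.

MEM = 0x54

prologue: push r0 → mem[0x88]=0x54, sp=0x88
prologue: push r2 → mem[0x87]=0xe9, sp=0x87
body[0] add  r5, r0, #5 → r5=0x59
body[1] mov  r0, #0x1e → r0=0x1e
body[2] add  r2, r1, #60 → r2=0xc8
body[3] xor  r0, r0, r1 → r0=0x92
epilogue: pop r2=0xe9, sp=0x88
epilogue: pop r0=0x54, sp=0x89
prologue pushed ['r0', 'r2'] at ['0x88', '0x87']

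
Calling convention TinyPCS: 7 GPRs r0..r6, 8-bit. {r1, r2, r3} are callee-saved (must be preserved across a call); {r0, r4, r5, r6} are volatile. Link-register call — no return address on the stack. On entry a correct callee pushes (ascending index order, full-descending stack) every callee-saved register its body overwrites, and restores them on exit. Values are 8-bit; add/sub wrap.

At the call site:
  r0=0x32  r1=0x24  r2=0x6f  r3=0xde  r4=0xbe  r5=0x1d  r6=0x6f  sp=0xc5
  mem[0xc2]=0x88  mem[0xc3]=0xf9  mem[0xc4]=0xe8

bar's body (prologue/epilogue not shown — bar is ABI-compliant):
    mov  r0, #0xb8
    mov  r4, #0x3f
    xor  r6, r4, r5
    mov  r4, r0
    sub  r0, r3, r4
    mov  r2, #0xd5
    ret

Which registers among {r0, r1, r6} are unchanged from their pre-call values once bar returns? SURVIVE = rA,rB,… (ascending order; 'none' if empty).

prologue: push r2 → mem[0xc4]=0x6f, sp=0xc4
body[0] mov  r0, #0xb8 → r0=0xb8
body[1] mov  r4, #0x3f → r4=0x3f
body[2] xor  r6, r4, r5 → r6=0x22
body[3] mov  r4, r0 → r4=0xb8
body[4] sub  r0, r3, r4 → r0=0x26
body[5] mov  r2, #0xd5 → r2=0xd5
epilogue: pop r2=0x6f, sp=0xc5
r0: caller-saved, written=True
r1: callee-saved, written=False
r6: caller-saved, written=True

SURVIVE = r1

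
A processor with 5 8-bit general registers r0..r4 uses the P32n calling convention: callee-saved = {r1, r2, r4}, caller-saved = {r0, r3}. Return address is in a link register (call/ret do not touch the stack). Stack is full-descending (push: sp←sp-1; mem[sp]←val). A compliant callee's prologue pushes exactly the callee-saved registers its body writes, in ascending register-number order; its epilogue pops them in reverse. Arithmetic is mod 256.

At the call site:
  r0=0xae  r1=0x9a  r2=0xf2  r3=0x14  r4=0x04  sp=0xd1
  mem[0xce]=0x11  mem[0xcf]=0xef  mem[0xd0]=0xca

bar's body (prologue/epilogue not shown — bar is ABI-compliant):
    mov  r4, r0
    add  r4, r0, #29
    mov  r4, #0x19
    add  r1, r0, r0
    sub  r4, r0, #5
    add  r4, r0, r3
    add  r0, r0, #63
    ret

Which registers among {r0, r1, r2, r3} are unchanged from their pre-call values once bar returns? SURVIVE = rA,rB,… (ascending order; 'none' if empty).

prologue: push r1 -> mem[0xd0]=0x9a, sp=0xd0
prologue: push r4 -> mem[0xcf]=0x04, sp=0xcf
body[0] mov  r4, r0 -> r4=0xae
body[1] add  r4, r0, #29 -> r4=0xcb
body[2] mov  r4, #0x19 -> r4=0x19
body[3] add  r1, r0, r0 -> r1=0x5c
body[4] sub  r4, r0, #5 -> r4=0xa9
body[5] add  r4, r0, r3 -> r4=0xc2
body[6] add  r0, r0, #63 -> r0=0xed
epilogue: pop r4=0x04, sp=0xd0
epilogue: pop r1=0x9a, sp=0xd1
r0: caller-saved, written=True
r1: callee-saved, written=True
r2: callee-saved, written=False
r3: caller-saved, written=False

SURVIVE = r1,r2,r3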